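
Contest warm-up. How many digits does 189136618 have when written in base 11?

8

189136618 in base 11 is 97843160, which has 8 digits.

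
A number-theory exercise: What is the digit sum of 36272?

3+6+2+7+2 = 20

20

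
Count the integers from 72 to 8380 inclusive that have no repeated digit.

The integers in [72, 8380] that have no repeated digit: 72, 73, 74, 75, 76, 78, …, 8376, 8379.
4418 qualify.

4418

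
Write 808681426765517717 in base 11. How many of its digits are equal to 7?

1

808681426765517717 in base 11 is 166656908127911865.
The digit 7 appears 1 time.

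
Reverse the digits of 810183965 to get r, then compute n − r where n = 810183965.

Reverse of 810183965 is 569381018.
810183965 − 569381018 = 240802947

240802947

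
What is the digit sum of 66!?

66! = 544344939077443064003729240247842752644293064388798874532860126869671081148416000000000000000
Sum of its 93 digits: 351.

351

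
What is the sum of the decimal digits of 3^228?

495

3^228 = 6076396096647706909168138770838836135530328017648434830996201971201776350890241322455818405320466786549738961
Sum of its 109 digits: 495.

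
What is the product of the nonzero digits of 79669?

20412

7×9×6×6×9 = 20412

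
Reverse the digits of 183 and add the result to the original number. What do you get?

Reverse of 183 is 381.
183 + 381 = 564

564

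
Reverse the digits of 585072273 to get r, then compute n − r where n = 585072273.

212801688

Reverse of 585072273 is 372270585.
585072273 − 372270585 = 212801688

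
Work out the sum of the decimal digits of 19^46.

244

19^46 = 66476117046415807326862425861336332693125001052869591773081
Sum of its 59 digits: 244.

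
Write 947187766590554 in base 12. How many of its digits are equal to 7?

1

947187766590554 in base 12 is 8A297402698962.
The digit 7 appears 1 time.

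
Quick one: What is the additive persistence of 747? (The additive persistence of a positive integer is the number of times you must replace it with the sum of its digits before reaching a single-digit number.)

2

747 → 18 → 9 (2 steps)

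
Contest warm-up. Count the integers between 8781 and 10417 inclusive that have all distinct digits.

651

The integers in [8781, 10417] that have all distinct digits: 8790, 8791, 8792, 8793, 8794, 8795, …, 10397, 10398.
651 qualify.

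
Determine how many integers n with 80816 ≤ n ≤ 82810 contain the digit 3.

The integers in [80816, 82810] that contain the digit 3: 80823, 80830, 80831, 80832, 80833, 80834, …, 82793, 82803.
541 qualify.

541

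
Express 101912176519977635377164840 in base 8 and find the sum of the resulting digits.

94

101912176519977635377164840 in base 8 is 52114574243066661207343331050.
Digit sum: 5+2+1+1+4+5+7+4+2+4+3+0+6+6+6+6+1+2+0+7+3+4+3+3+3+1+0+5+0 = 94.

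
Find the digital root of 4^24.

The digital root of n equals n mod 9 (or 9 when 9 | n), so we need 4^24 mod 9.
4^24 ≡ 1 (mod 9), so the digital root is 1.

1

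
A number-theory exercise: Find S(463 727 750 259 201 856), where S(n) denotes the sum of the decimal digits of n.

4+6+3+7+2+7+7+5+0+2+5+9+2+0+1+8+5+6 = 79

79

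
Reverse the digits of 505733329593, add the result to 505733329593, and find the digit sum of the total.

Reversal of 505733329593 is 395923337505; 505733329593 + 395923337505 = 901656667098.
Digit sum of 901656667098: 9+0+1+6+5+6+6+6+7+0+9+8 = 63.

63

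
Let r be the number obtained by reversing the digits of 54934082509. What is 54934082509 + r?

Reverse of 54934082509 is 90528043945.
54934082509 + 90528043945 = 145462126454

145462126454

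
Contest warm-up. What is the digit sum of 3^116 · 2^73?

369

3^116 · 2^73 = 209534350856479970924268848849597408641356940877691406018327611828067350085632
Sum of its 78 digits: 369.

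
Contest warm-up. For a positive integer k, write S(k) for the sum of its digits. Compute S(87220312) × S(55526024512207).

S(87220312) = 8+7+2+2+0+3+1+2 = 25.
S(55526024512207) = 5+5+5+2+6+0+2+4+5+1+2+2+0+7 = 46.
25 · 46 = 1150.

1150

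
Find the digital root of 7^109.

7

The digital root of n equals n mod 9 (or 9 when 9 | n), so we need 7^109 mod 9.
7^109 ≡ 7 (mod 9), so the digital root is 7.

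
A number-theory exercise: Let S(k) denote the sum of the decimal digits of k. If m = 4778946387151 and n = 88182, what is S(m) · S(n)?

S(4778946387151) = 4+7+7+8+9+4+6+3+8+7+1+5+1 = 70.
S(88182) = 8+8+1+8+2 = 27.
70 · 27 = 1890.

1890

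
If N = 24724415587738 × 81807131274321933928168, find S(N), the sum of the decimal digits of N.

24724415587738 × 81807131274321933928168 = 2022633511666974058950030624793603984
Sum of its 37 digits: 154.

154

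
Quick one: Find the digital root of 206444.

2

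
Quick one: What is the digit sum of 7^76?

7^76 = 16883055225799411425266916330285994919148364119538560494041005601
Sum of its 65 digits: 277.

277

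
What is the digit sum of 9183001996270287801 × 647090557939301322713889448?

207

9183001996270287801 × 647090557939301322713889448 = 5942233885324258377280363783900066739057023848
Sum of its 46 digits: 207.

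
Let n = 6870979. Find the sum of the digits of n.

46

6+8+7+0+9+7+9 = 46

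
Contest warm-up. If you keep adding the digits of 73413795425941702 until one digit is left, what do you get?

7+3+4+1+3+7+9+5+4+2+5+9+4+1+7+0+2 = 73
7+3 = 10
1+0 = 1
(Equivalently, 73413795425941702 mod 9 = 1.)

1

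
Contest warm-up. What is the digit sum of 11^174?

784

11^174 = 15934088227281509102626398852762656220402305223648534165063052083160240661087066490039140880994442556936062906460349771912000854838230856267585175802652479276515653628881972998840841
Sum of its 182 digits: 784.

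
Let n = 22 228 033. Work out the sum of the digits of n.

2+2+2+2+8+0+3+3 = 22

22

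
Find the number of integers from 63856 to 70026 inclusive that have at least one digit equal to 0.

The integers in [63856, 70026] that have at least one digit equal to 0: 63860, 63870, 63880, 63890, 63900, 63901, …, 70025, 70026.
1676 qualify.

1676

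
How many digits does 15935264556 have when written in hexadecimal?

15935264556 in base 16 is 3B5D0D72C, which has 9 digits.

9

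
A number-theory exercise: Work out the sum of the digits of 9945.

27

9+9+4+5 = 27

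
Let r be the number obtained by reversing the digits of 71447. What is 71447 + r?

145864

Reverse of 71447 is 74417.
71447 + 74417 = 145864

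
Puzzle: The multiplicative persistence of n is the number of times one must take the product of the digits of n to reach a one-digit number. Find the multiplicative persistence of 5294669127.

5294669127 → 1632960 → 0 (2 steps)

2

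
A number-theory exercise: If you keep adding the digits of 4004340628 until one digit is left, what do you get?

4

4+0+0+4+3+4+0+6+2+8 = 31
3+1 = 4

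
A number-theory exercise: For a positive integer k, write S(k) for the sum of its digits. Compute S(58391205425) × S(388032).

1056

S(58391205425) = 5+8+3+9+1+2+0+5+4+2+5 = 44.
S(388032) = 3+8+8+0+3+2 = 24.
44 · 24 = 1056.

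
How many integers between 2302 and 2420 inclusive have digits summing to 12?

The integers in [2302, 2420] that have digits summing to 12: 2307, 2316, 2325, 2334, 2343, 2352, 2361, 2370, 2406, 2415.
10 qualify.

10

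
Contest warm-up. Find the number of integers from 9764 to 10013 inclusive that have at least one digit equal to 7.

75

The integers in [9764, 10013] that have at least one digit equal to 7: 9764, 9765, 9766, 9767, 9768, 9769, …, 9997, 10007.
75 qualify.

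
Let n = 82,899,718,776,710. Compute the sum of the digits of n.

8+2+8+9+9+7+1+8+7+7+6+7+1+0 = 80

80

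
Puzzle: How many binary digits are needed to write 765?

10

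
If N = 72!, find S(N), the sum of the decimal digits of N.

432

72! = 61234458376886086861524070385274672740778091784697328983823014963978384987221689274204160000000000000000
Sum of its 104 digits: 432.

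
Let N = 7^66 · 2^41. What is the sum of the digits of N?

7^66 · 2^41 = 131431802247217872791806685686594443686416457285582537497314483765248
Sum of its 69 digits: 329.

329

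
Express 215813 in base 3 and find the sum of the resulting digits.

11

215813 in base 3 is 101222001002.
Digit sum: 1+0+1+2+2+2+0+0+1+0+0+2 = 11.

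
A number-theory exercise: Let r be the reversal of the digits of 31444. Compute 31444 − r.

-12969

Reverse of 31444 is 44413.
31444 − 44413 = -12969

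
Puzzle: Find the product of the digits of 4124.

32

4×1×2×4 = 32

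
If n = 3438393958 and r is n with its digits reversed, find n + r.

12032332301

Reverse of 3438393958 is 8593938343.
3438393958 + 8593938343 = 12032332301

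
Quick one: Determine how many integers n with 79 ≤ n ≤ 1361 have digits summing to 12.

101

The integers in [79, 1361] that have digits summing to 12: 84, 93, 129, 138, 147, 156, …, 1344, 1353.
101 qualify.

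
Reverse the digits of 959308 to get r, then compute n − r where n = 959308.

Reverse of 959308 is 803959.
959308 − 803959 = 155349

155349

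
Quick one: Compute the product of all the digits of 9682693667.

35271936

9×6×8×2×6×9×3×6×6×7 = 35271936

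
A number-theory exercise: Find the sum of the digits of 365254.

3+6+5+2+5+4 = 25

25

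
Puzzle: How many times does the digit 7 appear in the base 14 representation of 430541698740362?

2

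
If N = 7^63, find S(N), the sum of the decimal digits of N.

208

7^63 = 174251498233690814305510551794710260107945042018748343
Sum of its 54 digits: 208.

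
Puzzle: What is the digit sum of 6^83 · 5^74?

171

6^83 · 5^74 = 204330925782391804392153429789304270603622400000000000000000000000000000000000000000000000000000000000000000000000000
Sum of its 117 digits: 171.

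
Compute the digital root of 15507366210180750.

1+5+5+0+7+3+6+6+2+1+0+1+8+0+7+5+0 = 57
5+7 = 12
1+2 = 3

3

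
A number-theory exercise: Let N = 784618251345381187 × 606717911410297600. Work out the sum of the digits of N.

148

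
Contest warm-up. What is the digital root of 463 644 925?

7

4+6+3+6+4+4+9+2+5 = 43
4+3 = 7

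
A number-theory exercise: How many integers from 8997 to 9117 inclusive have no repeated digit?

63

The integers in [8997, 9117] that have no repeated digit: 9012, 9013, 9014, 9015, 9016, 9017, …, 9107, 9108.
63 qualify.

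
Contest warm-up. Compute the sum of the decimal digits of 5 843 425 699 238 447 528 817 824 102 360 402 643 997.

184

5+8+4+3+4+2+5+6+9+9+2+3+8+4+4+7+5+2+8+8+1+7+8+2+4+1+0+2+3+6+0+4+0+2+6+4+3+9+9+7 = 184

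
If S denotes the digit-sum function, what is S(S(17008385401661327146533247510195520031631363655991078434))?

First digit sum: 212.
2+1+2 = 5.

5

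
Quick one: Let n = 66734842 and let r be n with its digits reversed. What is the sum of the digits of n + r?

44

Reversal of 66734842 is 24843766; 66734842 + 24843766 = 91578608.
Digit sum of 91578608: 9+1+5+7+8+6+0+8 = 44.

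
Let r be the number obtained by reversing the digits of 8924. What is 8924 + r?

13222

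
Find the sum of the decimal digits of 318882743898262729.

3+1+8+8+8+2+7+4+3+8+9+8+2+6+2+7+2+9 = 97

97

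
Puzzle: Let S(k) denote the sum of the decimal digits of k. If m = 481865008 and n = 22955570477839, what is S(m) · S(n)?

S(481865008) = 4+8+1+8+6+5+0+0+8 = 40.
S(22955570477839) = 2+2+9+5+5+5+7+0+4+7+7+8+3+9 = 73.
40 · 73 = 2920.

2920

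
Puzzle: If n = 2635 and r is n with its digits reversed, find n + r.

7997

Reverse of 2635 is 5362.
2635 + 5362 = 7997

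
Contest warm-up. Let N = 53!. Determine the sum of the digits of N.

53! = 4274883284060025564298013753389399649690343788366813724672000000000000
Sum of its 70 digits: 279.

279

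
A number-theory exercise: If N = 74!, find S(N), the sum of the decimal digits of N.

378

74! = 330788544151938641225953028221253782145683251820934971170611926835411235700971565459250872320000000000000000
Sum of its 108 digits: 378.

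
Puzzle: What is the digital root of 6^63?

The digital root of n equals n mod 9 (or 9 when 9 | n), so we need 6^63 mod 9.
6^63 ≡ 0 (mod 9), so the digital root is 9.

9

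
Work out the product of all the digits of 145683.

1×4×5×6×8×3 = 2880

2880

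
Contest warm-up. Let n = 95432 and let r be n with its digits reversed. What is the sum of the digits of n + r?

Reversal of 95432 is 23459; 95432 + 23459 = 118891.
Digit sum of 118891: 1+1+8+8+9+1 = 28.

28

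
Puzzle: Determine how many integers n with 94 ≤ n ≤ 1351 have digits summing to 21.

The integers in [94, 1351] that have digits summing to 21: 399, 489, 498, 579, 588, 597, …, 993, 1299.
29 qualify.

29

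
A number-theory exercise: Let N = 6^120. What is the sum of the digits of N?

6^120 = 2388636399360109977557402041718133080829429159844757507642063199359529632522467783435119230976
Sum of its 94 digits: 432.

432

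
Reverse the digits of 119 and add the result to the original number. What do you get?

Reverse of 119 is 911.
119 + 911 = 1030

1030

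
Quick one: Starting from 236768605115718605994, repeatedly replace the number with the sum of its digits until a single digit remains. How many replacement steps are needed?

236768605115718605994 → 99 → 18 → 9 (3 steps)

3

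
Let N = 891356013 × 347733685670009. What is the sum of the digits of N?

891356013 × 347733685670009 = 309954511644614455914117
Sum of its 24 digits: 99.

99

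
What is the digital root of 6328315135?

6+3+2+8+3+1+5+1+3+5 = 37
3+7 = 10
1+0 = 1

1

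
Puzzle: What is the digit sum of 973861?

9+7+3+8+6+1 = 34

34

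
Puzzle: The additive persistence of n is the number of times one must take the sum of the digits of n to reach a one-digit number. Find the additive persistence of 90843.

90843 → 24 → 6 (2 steps)

2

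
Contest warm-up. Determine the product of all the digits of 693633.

8748

6×9×3×6×3×3 = 8748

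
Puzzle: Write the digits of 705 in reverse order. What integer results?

507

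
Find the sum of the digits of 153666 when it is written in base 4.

153666 in base 4 is 211201002.
Digit sum: 2+1+1+2+0+1+0+0+2 = 9.

9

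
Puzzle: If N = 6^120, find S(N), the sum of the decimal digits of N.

6^120 = 2388636399360109977557402041718133080829429159844757507642063199359529632522467783435119230976
Sum of its 94 digits: 432.

432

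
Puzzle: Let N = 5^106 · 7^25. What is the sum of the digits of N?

496

5^106 · 7^25 = 165299469573688772554967638318595596272258962206738535337391393653660998097620904445648193359375
Sum of its 96 digits: 496.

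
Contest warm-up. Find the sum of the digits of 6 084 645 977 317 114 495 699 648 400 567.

6+0+8+4+6+4+5+9+7+7+3+1+7+1+1+4+4+9+5+6+9+9+6+4+8+4+0+0+5+6+7 = 155

155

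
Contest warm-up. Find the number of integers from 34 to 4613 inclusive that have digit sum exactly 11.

266

The integers in [34, 4613] that have digit sum exactly 11: 38, 47, 56, 65, 74, 83, …, 4601, 4610.
266 qualify.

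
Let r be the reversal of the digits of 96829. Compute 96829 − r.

3960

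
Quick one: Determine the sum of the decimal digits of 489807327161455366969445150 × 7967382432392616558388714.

209

489807327161455366969445150 × 7967382432392616558388714 = 3902482293683362385408175850718013207478954602037100
Sum of its 52 digits: 209.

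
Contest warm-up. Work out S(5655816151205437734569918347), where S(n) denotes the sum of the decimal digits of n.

130

5+6+5+5+8+1+6+1+5+1+2+0+5+4+3+7+7+3+4+5+6+9+9+1+8+3+4+7 = 130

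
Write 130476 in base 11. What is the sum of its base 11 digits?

26

130476 in base 11 is 8A035.
Digit sum: 8+10+0+3+5 = 26.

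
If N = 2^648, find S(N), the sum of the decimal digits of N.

856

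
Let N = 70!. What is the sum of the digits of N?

459

70! = 11978571669969891796072783721689098736458938142546425857555362864628009582789845319680000000000000000
Sum of its 101 digits: 459.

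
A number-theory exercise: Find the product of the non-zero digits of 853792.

8×5×3×7×9×2 = 15120

15120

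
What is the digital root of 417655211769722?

2

4+1+7+6+5+5+2+1+1+7+6+9+7+2+2 = 65
6+5 = 11
1+1 = 2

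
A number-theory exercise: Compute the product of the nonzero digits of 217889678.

2709504

2×1×7×8×8×9×6×7×8 = 2709504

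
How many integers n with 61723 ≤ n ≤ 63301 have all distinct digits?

581

The integers in [61723, 63301] that have all distinct digits: 61723, 61724, 61725, 61728, 61729, 61730, …, 63297, 63298.
581 qualify.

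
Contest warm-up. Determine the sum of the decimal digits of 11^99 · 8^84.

11^99 · 8^84 = 90663971238497786615637077472779723975874540729053912770359272737450605728009706767950498162396974147057895795379650957715785371632128037389293774041017395907788736742824016347136
Sum of its 179 digits: 881.

881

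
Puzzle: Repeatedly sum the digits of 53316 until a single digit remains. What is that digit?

9

5+3+3+1+6 = 18
1+8 = 9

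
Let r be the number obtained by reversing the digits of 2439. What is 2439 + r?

Reverse of 2439 is 9342.
2439 + 9342 = 11781

11781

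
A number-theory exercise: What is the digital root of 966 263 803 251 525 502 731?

9+6+6+2+6+3+8+0+3+2+5+1+5+2+5+5+0+2+7+3+1 = 81
8+1 = 9

9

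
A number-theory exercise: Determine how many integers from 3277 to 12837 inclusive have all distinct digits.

3975

The integers in [3277, 12837] that have all distinct digits: 3278, 3279, 3280, 3281, 3284, 3285, …, 12836, 12837.
3975 qualify.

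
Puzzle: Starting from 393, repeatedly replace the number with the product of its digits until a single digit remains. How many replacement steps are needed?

2

393 → 81 → 8 (2 steps)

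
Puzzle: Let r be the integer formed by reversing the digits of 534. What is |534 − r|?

Reverse of 534 is 435.
|534 − 435| = 99

99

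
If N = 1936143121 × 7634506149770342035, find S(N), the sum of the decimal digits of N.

1936143121 × 7634506149770342035 = 14781496564110043460882391235
Sum of its 29 digits: 115.

115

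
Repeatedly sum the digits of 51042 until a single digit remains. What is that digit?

3

5+1+0+4+2 = 12
1+2 = 3
(Equivalently, 51042 mod 9 = 3.)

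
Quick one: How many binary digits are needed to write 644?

10

644 in base 2 is 1010000100, which has 10 digits.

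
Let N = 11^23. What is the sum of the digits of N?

11^23 = 895430243255237372246531
Sum of its 24 digits: 95.

95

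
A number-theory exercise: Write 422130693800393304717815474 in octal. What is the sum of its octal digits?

125

422130693800393304717815474 in base 8 is 256455515416721477734520467262.
Digit sum: 2+5+6+4+5+5+5+1+5+4+1+6+7+2+1+4+7+7+7+3+4+5+2+0+4+6+7+2+6+2 = 125.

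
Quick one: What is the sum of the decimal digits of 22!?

22! = 1124000727777607680000
Sum of its 22 digits: 72.

72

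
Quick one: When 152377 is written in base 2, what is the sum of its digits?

9

152377 in base 2 is 100101001100111001.
Digit sum: 1+0+0+1+0+1+0+0+1+1+0+0+1+1+1+0+0+1 = 9.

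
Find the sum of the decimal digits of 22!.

72

22! = 1124000727777607680000
Sum of its 22 digits: 72.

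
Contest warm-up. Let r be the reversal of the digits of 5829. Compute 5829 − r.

Reverse of 5829 is 9285.
5829 − 9285 = -3456

-3456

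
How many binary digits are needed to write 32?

6

32 in base 2 is 100000, which has 6 digits.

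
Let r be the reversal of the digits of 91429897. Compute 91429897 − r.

11537478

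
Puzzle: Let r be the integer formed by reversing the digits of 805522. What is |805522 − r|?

Reverse of 805522 is 225508.
|805522 − 225508| = 580014

580014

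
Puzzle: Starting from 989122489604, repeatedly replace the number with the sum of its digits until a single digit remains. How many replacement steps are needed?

989122489604 → 62 → 8 (2 steps)

2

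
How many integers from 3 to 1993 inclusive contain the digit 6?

541

The integers in [3, 1993] that contain the digit 6: 6, 16, 26, 36, 46, 56, …, 1976, 1986.
541 qualify.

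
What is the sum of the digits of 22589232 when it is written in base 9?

22589232 in base 9 is 46448536.
Digit sum: 4+6+4+4+8+5+3+6 = 40.

40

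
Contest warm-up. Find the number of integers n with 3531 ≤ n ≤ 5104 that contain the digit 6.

The integers in [3531, 5104] that contain the digit 6: 3536, 3546, 3556, 3560, 3561, 3562, …, 5086, 5096.
463 qualify.

463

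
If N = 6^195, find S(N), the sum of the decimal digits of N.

684

6^195 = 54890075078707227468746771028648885332174478569250183834295149040009378800105419112534997343204359220269137791496415873322333492864917083639919700606976
Sum of its 152 digits: 684.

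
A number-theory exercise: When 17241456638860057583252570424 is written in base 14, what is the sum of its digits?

17241456638860057583252570424 in base 14 is 551533B95B23072C78194A368.
Digit sum: 5+5+1+5+3+3+11+9+5+11+2+3+0+7+2+12+7+8+1+9+4+10+3+6+8 = 140.

140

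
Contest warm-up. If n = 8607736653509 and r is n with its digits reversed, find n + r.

Reverse of 8607736653509 is 9053566377068.
8607736653509 + 9053566377068 = 17661303030577

17661303030577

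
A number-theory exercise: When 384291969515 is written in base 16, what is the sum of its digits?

80

384291969515 in base 16 is 59799619EB.
Digit sum: 5+9+7+9+9+6+1+9+14+11 = 80.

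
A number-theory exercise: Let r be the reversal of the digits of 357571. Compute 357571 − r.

Reverse of 357571 is 175753.
357571 − 175753 = 181818

181818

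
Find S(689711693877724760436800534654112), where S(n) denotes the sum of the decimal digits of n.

150

6+8+9+7+1+1+6+9+3+8+7+7+7+2+4+7+6+0+4+3+6+8+0+0+5+3+4+6+5+4+1+1+2 = 150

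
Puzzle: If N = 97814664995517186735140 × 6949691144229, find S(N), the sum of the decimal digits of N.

97814664995517186735140 × 6949691144229 = 679781711095072150636970167362507060
Sum of its 36 digits: 150.

150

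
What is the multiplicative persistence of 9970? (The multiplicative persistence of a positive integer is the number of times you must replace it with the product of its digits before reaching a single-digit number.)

1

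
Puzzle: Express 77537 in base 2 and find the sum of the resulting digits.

77537 in base 2 is 10010111011100001.
Digit sum: 1+0+0+1+0+1+1+1+0+1+1+1+0+0+0+0+1 = 9.

9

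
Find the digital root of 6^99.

9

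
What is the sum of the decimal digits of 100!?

100! = 93326215443944152681699238856266700490715968264381621468592963895217599993229915608941463976156518286253697920827223758251185210916864000000000000000000000000
Sum of its 158 digits: 648.

648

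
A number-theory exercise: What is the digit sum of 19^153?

19^153 = 4459651743768901196517993196934040348836341370206009592009153677079380959407892376354740013148944284972984025042628723104332685077600059155546639521554329379828929259619033472204611343831037559859
Sum of its 196 digits: 874.

874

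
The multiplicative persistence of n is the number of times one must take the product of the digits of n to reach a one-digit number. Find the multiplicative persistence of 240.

240 → 0 (1 step)

1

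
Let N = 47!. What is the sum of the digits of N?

47! = 258623241511168180642964355153611979969197632389120000000000
Sum of its 60 digits: 225.

225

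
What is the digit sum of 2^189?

2^189 = 784637716923335095479473677900958302012794430558004314112
Sum of its 57 digits: 242.

242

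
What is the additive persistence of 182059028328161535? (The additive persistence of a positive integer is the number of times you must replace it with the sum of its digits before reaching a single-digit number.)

3

182059028328161535 → 69 → 15 → 6 (3 steps)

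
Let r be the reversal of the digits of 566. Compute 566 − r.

Reverse of 566 is 665.
566 − 665 = -99

-99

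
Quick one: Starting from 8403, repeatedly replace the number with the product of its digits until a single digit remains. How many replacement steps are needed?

1

8403 → 0 (1 step)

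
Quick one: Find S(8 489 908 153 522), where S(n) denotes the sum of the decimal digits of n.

64

8+4+8+9+9+0+8+1+5+3+5+2+2 = 64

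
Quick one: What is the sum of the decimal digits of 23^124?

23^124 = 7149104843929088286835196622556544543032097403756281260572605227595352712858291061075188846231155789282543132427599201762889604122219570951597894944358489091218549859041
Sum of its 169 digits: 769.

769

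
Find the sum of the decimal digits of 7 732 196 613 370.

7+7+3+2+1+9+6+6+1+3+3+7+0 = 55

55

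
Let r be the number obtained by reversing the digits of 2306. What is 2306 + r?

8338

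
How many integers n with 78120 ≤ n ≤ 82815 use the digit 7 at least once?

2656

The integers in [78120, 82815] that use the digit 7 at least once: 78120, 78121, 78122, 78123, 78124, 78125, …, 82799, 82807.
2656 qualify.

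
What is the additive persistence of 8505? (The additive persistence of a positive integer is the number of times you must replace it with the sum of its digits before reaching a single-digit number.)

8505 → 18 → 9 (2 steps)

2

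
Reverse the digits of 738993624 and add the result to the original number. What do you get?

Reverse of 738993624 is 426399837.
738993624 + 426399837 = 1165393461

1165393461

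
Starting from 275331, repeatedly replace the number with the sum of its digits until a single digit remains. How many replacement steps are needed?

275331 → 21 → 3 (2 steps)

2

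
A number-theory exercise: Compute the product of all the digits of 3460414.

0

3×4×6×0×4×1×4 = 0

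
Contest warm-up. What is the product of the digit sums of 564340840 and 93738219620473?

S(564340840) = 5+6+4+3+4+0+8+4+0 = 34.
S(93738219620473) = 9+3+7+3+8+2+1+9+6+2+0+4+7+3 = 64.
34 · 64 = 2176.

2176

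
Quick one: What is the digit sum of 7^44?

175

7^44 = 15286700631942576193765185769276826401
Sum of its 38 digits: 175.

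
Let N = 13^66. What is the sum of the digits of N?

325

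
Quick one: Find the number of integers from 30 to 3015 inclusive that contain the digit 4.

The integers in [30, 3015] that contain the digit 4: 34, 40, 41, 42, 43, 44, …, 3004, 3014.
812 qualify.

812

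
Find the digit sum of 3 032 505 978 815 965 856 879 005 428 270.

147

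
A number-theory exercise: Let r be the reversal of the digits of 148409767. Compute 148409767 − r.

Reverse of 148409767 is 767904841.
148409767 − 767904841 = -619495074

-619495074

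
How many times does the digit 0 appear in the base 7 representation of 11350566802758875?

2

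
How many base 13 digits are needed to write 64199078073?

64199078073 in base 13 is 60916A2380, which has 10 digits.

10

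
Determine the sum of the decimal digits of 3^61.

135

3^61 = 127173474825648610542883299603
Sum of its 30 digits: 135.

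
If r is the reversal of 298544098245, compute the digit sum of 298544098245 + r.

48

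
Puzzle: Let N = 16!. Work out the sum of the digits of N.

63

16! = 20922789888000
Sum of its 14 digits: 63.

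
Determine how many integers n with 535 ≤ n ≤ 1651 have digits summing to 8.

The integers in [535, 1651] that have digits summing to 8: 602, 611, 620, 701, 710, 800, …, 1601, 1610.
41 qualify.

41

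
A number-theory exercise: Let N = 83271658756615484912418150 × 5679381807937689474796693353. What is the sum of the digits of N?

243

83271658756615484912418150 × 5679381807937689474796693353 = 472931543859117183871010874579057162748148427261556950
Sum of its 54 digits: 243.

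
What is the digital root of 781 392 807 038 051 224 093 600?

7

7+8+1+3+9+2+8+0+7+0+3+8+0+5+1+2+2+4+0+9+3+6+0+0 = 88
8+8 = 16
1+6 = 7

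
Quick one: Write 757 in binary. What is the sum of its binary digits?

757 in base 2 is 1011110101.
Digit sum: 1+0+1+1+1+1+0+1+0+1 = 7.

7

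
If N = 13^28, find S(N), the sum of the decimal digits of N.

13^28 = 15502932802662396215269535105521
Sum of its 32 digits: 121.

121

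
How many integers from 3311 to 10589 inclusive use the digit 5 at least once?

2753

The integers in [3311, 10589] that use the digit 5 at least once: 3315, 3325, 3335, 3345, 3350, 3351, …, 10588, 10589.
2753 qualify.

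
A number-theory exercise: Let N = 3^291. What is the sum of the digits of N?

639

3^291 = 6954807654249269724702841405379683786336620211621065715159284157819895197759440969049443995106891296461438014560686584505081173234044392347
Sum of its 139 digits: 639.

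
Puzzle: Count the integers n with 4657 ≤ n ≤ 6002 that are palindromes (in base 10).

14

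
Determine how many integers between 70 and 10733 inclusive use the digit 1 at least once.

The integers in [70, 10733] that use the digit 1 at least once: 71, 81, 91, 100, 101, 102, …, 10732, 10733.
4157 qualify.

4157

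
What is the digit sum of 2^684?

946

2^684 = 80263304161809898486953580976564463280492245526476651908848280381297792881730359224146523075524726123458602430056430323990164676669064390001339947061948865508349970567755807467524166227482951618519489314816
Sum of its 206 digits: 946.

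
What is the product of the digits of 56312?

5×6×3×1×2 = 180

180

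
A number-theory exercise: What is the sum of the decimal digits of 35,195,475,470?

3+5+1+9+5+4+7+5+4+7+0 = 50

50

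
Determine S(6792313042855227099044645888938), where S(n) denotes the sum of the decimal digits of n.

151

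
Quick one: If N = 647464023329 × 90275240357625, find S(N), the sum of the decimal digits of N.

647464023329 × 90275240357625 = 58449970328940395303033625
Sum of its 26 digits: 114.

114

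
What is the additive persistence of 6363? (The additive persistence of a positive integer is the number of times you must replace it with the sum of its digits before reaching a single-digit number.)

6363 → 18 → 9 (2 steps)

2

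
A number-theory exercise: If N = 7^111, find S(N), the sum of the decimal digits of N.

415

7^111 = 6395616902086330871188734563757147747206120639379264111663688413923638931144802923407085906743
Sum of its 94 digits: 415.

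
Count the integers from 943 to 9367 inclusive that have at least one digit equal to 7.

2976

The integers in [943, 9367] that have at least one digit equal to 7: 947, 957, 967, 970, 971, 972, …, 9357, 9367.
2976 qualify.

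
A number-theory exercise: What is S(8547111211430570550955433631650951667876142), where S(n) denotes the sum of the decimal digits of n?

8+5+4+7+1+1+1+2+1+1+4+3+0+5+7+0+5+5+0+9+5+5+4+3+3+6+3+1+6+5+0+9+5+1+6+6+7+8+7+6+1+4+2 = 172

172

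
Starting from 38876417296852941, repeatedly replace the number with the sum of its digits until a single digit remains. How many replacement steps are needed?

2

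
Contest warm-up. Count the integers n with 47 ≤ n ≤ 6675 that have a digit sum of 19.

437

The integers in [47, 6675] that have a digit sum of 19: 199, 289, 298, 379, 388, 397, …, 6661, 6670.
437 qualify.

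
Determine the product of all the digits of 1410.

0

1×4×1×0 = 0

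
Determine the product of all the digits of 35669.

4860

3×5×6×6×9 = 4860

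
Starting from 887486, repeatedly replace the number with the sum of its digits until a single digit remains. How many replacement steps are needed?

887486 → 41 → 5 (2 steps)

2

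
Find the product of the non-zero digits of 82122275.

4480

8×2×1×2×2×2×7×5 = 4480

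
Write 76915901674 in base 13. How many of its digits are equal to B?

76915901674 in base 13 is 733A1B6971.
The digit B appears 1 time.

1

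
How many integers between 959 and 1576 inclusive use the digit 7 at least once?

The integers in [959, 1576] that use the digit 7 at least once: 967, 970, 971, 972, 973, 974, …, 1575, 1576.
122 qualify.

122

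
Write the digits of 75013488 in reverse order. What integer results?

88431057

Reversing 75013488 gives 88431057.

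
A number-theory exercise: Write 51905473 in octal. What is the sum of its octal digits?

18

51905473 in base 8 is 306001701.
Digit sum: 3+0+6+0+0+1+7+0+1 = 18.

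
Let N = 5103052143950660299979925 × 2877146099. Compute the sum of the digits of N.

5103052143950660299979925 × 2877146099 = 14682226568961228730561410992062575
Sum of its 35 digits: 150.

150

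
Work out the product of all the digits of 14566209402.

1×4×5×6×6×2×0×9×4×0×2 = 0

0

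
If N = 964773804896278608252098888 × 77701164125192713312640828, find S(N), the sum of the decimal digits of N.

964773804896278608252098888 × 77701164125192713312640828 = 74964047757932397497413572807133077935626973082199264
Sum of its 53 digits: 262.

262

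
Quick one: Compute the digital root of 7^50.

4

The digital root of n equals n mod 9 (or 9 when 9 | n), so we need 7^50 mod 9.
7^50 ≡ 4 (mod 9), so the digital root is 4.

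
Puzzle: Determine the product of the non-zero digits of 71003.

21

7×1×3 = 21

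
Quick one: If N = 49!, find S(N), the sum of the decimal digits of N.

49! = 608281864034267560872252163321295376887552831379210240000000000
Sum of its 63 digits: 225.

225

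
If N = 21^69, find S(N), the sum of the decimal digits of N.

432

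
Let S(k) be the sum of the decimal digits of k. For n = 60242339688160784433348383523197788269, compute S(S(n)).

First digit sum: 183.
1+8+3 = 12.

12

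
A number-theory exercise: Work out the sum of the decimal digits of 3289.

3+2+8+9 = 22

22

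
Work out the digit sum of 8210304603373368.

57

8+2+1+0+3+0+4+6+0+3+3+7+3+3+6+8 = 57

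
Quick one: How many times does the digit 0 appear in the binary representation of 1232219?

9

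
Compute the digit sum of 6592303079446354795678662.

6+5+9+2+3+0+3+0+7+9+4+4+6+3+5+4+7+9+5+6+7+8+6+6+2 = 126

126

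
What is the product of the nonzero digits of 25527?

700

2×5×5×2×7 = 700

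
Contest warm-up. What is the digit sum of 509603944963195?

5+0+9+6+0+3+9+4+4+9+6+3+1+9+5 = 73

73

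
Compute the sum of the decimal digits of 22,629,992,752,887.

2+2+6+2+9+9+9+2+7+5+2+8+8+7 = 78

78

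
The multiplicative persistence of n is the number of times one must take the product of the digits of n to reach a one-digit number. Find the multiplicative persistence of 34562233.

2

34562233 → 12960 → 0 (2 steps)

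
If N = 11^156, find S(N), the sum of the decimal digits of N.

11^156 = 2865885826865502860706209713343537615899546066000117052058772356863645508827770177698297181941989172868591385796617874215765207338063344812066666055829387758580561
Sum of its 163 digits: 784.

784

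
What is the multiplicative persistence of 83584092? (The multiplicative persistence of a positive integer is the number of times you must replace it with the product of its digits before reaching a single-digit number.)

1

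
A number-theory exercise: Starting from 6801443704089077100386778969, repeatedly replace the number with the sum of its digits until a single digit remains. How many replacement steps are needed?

2

6801443704089077100386778969 → 132 → 6 (2 steps)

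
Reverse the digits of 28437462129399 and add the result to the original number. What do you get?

Reverse of 28437462129399 is 99392126473482.
28437462129399 + 99392126473482 = 127829588602881

127829588602881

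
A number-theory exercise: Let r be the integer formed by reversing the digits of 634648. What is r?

Reversing 634648 gives 846436.

846436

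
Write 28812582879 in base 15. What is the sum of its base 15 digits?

28812582879 in base 15 is B397768D9.
Digit sum: 11+3+9+7+7+6+8+13+9 = 73.

73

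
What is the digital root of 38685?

3+8+6+8+5 = 30
3+0 = 3

3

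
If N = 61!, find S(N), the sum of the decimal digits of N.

61! = 507580213877224798800856812176625227226004528988036003099405939480985600000000000000
Sum of its 84 digits: 315.

315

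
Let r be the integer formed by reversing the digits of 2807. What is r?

Reversing 2807 gives 7082.

7082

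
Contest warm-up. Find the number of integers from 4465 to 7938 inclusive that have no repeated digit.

1764

The integers in [4465, 7938] that have no repeated digit: 4501, 4502, 4503, 4506, 4507, 4508, …, 7936, 7938.
1764 qualify.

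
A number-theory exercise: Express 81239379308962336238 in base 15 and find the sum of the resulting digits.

81239379308962336238 in base 15 is C57CA0C9E298DC078.
Digit sum: 12+5+7+12+10+0+12+9+14+2+9+8+13+12+0+7+8 = 140.

140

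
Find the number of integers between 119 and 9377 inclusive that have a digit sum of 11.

The integers in [119, 9377] that have a digit sum of 11: 119, 128, 137, 146, 155, 164, …, 9110, 9200.
340 qualify.

340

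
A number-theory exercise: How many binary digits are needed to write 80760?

17

80760 in base 2 is 10011101101111000, which has 17 digits.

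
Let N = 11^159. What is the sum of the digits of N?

773

11^159 = 3814494035557984307599965128460248566762295813846155796290226006985512172249762106516433549164787589088095134495298390581183490966962311944860732520308915106670726691
Sum of its 166 digits: 773.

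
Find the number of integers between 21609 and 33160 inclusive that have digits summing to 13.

The integers in [21609, 33160] that have digits summing to 13: 21613, 21622, 21631, 21640, 21703, 21712, …, 33151, 33160.
407 qualify.

407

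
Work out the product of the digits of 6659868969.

6×6×5×9×8×6×8×9×6×9 = 302330880

302330880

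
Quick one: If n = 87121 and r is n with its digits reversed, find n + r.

Reverse of 87121 is 12178.
87121 + 12178 = 99299

99299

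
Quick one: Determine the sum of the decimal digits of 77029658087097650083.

7+7+0+2+9+6+5+8+0+8+7+0+9+7+6+5+0+0+8+3 = 97

97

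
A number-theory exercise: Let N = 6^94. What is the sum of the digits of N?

6^94 = 14002885448818392191715755040253296907946324384279725470316185836108906496
Sum of its 74 digits: 333.

333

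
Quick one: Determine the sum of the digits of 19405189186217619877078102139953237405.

1+9+4+0+5+1+8+9+1+8+6+2+1+7+6+1+9+8+7+7+0+7+8+1+0+2+1+3+9+9+5+3+2+3+7+4+0+5 = 169

169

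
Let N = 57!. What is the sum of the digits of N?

270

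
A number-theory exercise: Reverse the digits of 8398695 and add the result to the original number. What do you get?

14367633

Reverse of 8398695 is 5968938.
8398695 + 5968938 = 14367633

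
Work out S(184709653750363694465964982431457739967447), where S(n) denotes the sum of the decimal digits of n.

219

1+8+4+7+0+9+6+5+3+7+5+0+3+6+3+6+9+4+4+6+5+9+6+4+9+8+2+4+3+1+4+5+7+7+3+9+9+6+7+4+4+7 = 219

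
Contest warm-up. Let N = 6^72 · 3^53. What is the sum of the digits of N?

378

6^72 · 3^53 = 2062132313954047633851191875953312897143914333647799972329371191805924825867747328
Sum of its 82 digits: 378.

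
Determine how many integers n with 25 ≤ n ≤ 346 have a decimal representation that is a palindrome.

32

The integers in [25, 346] that have a decimal representation that is a palindrome: 33, 44, 55, 66, 77, 88, …, 333, 343.
32 qualify.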